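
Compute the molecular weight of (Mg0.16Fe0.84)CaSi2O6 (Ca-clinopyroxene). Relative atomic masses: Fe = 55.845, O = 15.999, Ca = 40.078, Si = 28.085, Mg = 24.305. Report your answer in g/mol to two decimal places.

Mg: 0.16 × 24.305 = 3.8888
Fe: 0.84 × 55.845 = 46.9098
Ca: 1 × 40.078 = 40.0780
Si: 2 × 28.085 = 56.1700
O: 6 × 15.999 = 95.9940
Summing the contributions gives the formula mass.

243.04 g/mol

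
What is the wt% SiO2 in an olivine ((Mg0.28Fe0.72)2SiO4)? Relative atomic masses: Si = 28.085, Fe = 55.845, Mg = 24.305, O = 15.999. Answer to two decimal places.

32.28 wt%

M((Mg0.28Fe0.72)2SiO4) = 186.109 g/mol; M(SiO2) = 60.083 g/mol.
Moles SiO2 per formula unit = 1 Si ÷ 1 = 1.0000.
SiO2 fraction = (1.0000 × 60.083) / 186.109 = 60.083/186.109 = 0.3228.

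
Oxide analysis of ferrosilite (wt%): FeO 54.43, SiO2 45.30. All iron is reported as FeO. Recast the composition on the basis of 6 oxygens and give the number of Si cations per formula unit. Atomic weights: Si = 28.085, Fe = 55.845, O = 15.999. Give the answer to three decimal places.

FeO: 54.43/71.844 = 0.75761 mol → 0.75761 mol Fe, 0.75761 mol O.
SiO2: 45.30/60.083 = 0.75396 mol → 0.75396 mol Si, 1.50792 mol O.
Total oxygen = 2.26553 mol. Normalization factor = 6/2.26553 = 2.64839.
Si per 6 O = 0.75396 × 2.64839 = 1.997.

1.997 Si apfu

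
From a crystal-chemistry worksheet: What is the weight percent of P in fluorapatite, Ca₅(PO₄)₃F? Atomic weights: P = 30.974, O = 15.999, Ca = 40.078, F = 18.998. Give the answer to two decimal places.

18.43 mass %

Formula mass = 5·40.078 + 3·30.974 + 12·15.999 + 1·18.998 = 504.298 g/mol, of which 92.922 g is P.
So P makes up 92.922/504.298 = 0.1843 of the mass, i.e. 18.43%.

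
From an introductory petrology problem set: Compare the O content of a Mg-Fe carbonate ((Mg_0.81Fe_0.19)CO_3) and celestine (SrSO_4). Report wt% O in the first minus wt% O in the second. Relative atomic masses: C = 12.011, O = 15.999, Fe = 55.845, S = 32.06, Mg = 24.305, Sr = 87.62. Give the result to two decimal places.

O in (Mg_0.81Fe_0.19)CO_3: molar mass 90.306 g/mol; 3×15.999 = 47.997 g → 53.15 wt%.
O in SrSO_4: molar mass 183.676 g/mol; 4×15.999 = 63.996 g → 34.84 wt%.
Difference = 53.15 − 34.84 = 18.31 percentage points.

18.31 percentage points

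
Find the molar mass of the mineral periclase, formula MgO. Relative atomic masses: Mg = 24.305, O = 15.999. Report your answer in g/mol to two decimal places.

40.30 g/mol

Mg: 1 × 24.305 = 24.3050
O: 1 × 15.999 = 15.9990
Summing the contributions gives the formula mass.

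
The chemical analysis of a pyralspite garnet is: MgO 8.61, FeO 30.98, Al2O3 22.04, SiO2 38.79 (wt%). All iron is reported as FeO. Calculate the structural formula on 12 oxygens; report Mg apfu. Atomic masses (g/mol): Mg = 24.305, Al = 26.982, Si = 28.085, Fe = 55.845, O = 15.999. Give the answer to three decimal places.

0.992 Mg apfu

MgO: 8.61/40.304 = 0.21363 mol → 0.21363 mol Mg, 0.21363 mol O.
FeO: 30.98/71.844 = 0.43121 mol → 0.43121 mol Fe, 0.43121 mol O.
Al2O3: 22.04/101.961 = 0.21616 mol → 0.43232 mol Al, 0.64848 mol O.
SiO2: 38.79/60.083 = 0.64561 mol → 0.64561 mol Si, 1.29122 mol O.
Total oxygen = 2.58454 mol. Normalization factor = 12/2.58454 = 4.64299.
Mg per 12 O = 0.21363 × 4.64299 = 0.992.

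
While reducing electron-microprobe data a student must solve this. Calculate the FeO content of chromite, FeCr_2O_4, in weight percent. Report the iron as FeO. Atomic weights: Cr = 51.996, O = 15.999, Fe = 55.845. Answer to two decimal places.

Formula mass = 223.833 g/mol.
1 Fe → 1.0000 mol FeO per formula unit; M(FeO) = 71.844, so FeO mass = 71.844 g.
71.844/223.833 × 100 = 32.10 wt%.

32.10 wt%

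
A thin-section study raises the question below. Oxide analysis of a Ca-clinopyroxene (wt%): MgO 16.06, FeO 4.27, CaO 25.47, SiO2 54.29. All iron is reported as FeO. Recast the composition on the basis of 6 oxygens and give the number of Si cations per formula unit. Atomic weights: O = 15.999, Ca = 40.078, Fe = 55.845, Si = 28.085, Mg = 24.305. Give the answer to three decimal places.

1.994 Si apfu

MgO (M=40.304): mol = 0.39847; Mg = 0.39847, O = 0.39847.
FeO (M=71.844): mol = 0.05943; Fe = 0.05943, O = 0.05943.
CaO (M=56.077): mol = 0.45420; Ca = 0.45420, O = 0.45420.
SiO2 (M=60.083): mol = 0.90358; Si = 0.90358, O = 1.80716.
ΣO = 2.71926; factor = 6/ΣO = 2.20648.
Si apfu = 0.90358 × 2.20648 = 1.994.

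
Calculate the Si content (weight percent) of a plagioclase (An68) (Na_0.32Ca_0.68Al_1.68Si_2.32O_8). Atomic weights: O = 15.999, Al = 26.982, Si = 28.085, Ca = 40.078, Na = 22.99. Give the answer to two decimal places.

M(Na_0.32Ca_0.68Al_1.68Si_2.32O_8) = 273.089 g/mol.
Si contributes 2.32 × 28.085 = 65.157 g per mole.
65.157/273.089 = 0.2386 → 23.86%.

23.86 weight percent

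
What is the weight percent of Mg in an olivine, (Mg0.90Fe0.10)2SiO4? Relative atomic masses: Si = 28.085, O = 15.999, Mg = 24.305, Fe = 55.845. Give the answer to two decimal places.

Molar mass of (Mg0.90Fe0.10)2SiO4: 1.80·24.305 + 0.20·55.845 + 1·28.085 + 4·15.999 = 146.999 g/mol.
Mass of Mg per formula unit: 1.80 × 24.305 = 43.749 g.
Weight fraction Mg = 43.749 / 146.999 = 0.2976.

29.76 weight percent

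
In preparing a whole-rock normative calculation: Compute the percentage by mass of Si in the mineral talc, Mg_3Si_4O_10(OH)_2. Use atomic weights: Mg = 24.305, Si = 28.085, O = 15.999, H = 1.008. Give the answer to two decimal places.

29.62 weight percent

Formula mass = 3*24.305 + 4*28.085 + 12*15.999 + 2*1.008 = 379.259 g/mol, of which 112.340 g is Si.
So Si makes up 112.340/379.259 = 0.2962 of the mass, i.e. 29.62%.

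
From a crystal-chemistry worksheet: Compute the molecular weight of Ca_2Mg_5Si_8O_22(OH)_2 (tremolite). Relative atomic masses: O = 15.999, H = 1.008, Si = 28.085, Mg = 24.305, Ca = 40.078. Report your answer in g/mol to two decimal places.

812.35 g/mol

M = 2·40.078 + 5·24.305 + 8·28.085 + 24·15.999 + 2·1.008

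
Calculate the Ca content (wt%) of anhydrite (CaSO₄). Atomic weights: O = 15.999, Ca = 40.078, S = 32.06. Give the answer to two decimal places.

29.44 wt%

Molar mass of CaSO₄: 1·40.078 + 1·32.06 + 4·15.999 = 136.134 g/mol.
Mass of Ca per formula unit: 1 × 40.078 = 40.078 g.
Weight fraction Ca = 40.078 / 136.134 = 0.2944.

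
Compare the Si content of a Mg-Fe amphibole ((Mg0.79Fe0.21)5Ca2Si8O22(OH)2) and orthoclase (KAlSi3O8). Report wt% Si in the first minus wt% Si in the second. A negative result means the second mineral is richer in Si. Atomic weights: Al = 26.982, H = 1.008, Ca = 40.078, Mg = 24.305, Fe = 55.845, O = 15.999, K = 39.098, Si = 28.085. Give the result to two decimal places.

Si in (Mg0.79Fe0.21)5Ca2Si8O22(OH)2: molar mass 845.470 g/mol; 8×28.085 = 224.680 g → 26.57 wt%.
Si in KAlSi3O8: molar mass 278.327 g/mol; 3×28.085 = 84.255 g → 30.27 wt%.
Difference = 26.57 − 30.27 = -3.70 percentage points.

-3.70 percentage points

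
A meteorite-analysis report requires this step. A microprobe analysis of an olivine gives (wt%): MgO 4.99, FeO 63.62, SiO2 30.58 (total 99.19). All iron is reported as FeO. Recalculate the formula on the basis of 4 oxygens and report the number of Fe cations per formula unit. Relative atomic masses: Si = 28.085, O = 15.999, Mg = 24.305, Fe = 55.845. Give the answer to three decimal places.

MgO (M=40.304): mol = 0.12381; Mg = 0.12381, O = 0.12381.
FeO (M=71.844): mol = 0.88553; Fe = 0.88553, O = 0.88553.
SiO2 (M=60.083): mol = 0.50896; Si = 0.50896, O = 1.01792.
ΣO = 2.02726; factor = 4/ΣO = 1.97311.
Fe apfu = 0.88553 × 1.97311 = 1.747.

1.747 Fe apfu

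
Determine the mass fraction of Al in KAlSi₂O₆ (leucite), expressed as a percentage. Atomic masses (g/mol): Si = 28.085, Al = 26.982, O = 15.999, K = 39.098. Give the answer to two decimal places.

M(KAlSi₂O₆) = 218.244 g/mol.
Al contributes 1 × 26.982 = 26.982 g per mole.
26.982/218.244 = 0.1236 → 12.36%.

12.36 weight percent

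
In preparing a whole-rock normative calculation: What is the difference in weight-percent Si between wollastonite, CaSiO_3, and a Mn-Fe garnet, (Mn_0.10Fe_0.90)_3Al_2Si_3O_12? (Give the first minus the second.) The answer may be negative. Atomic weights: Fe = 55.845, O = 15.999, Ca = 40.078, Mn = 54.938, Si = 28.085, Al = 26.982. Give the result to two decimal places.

Si in CaSiO_3: molar mass 116.160 g/mol; 1×28.085 = 28.085 g → 24.18 wt%.
Si in (Mn_0.10Fe_0.90)_3Al_2Si_3O_12: molar mass 497.470 g/mol; 3×28.085 = 84.255 g → 16.94 wt%.
Difference = 24.18 − 16.94 = 7.24 percentage points.

7.24 percentage points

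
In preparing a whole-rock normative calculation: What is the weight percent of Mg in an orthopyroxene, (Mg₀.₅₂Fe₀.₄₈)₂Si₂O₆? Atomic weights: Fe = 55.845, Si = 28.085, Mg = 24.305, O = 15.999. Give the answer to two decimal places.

10.94 weight percent

Molar mass of (Mg₀.₅₂Fe₀.₄₈)₂Si₂O₆: 1.04*24.305 + 0.96*55.845 + 2*28.085 + 6*15.999 = 231.052 g/mol.
Mass of Mg per formula unit: 1.04 × 24.305 = 25.277 g.
Weight fraction Mg = 25.277 / 231.052 = 0.1094.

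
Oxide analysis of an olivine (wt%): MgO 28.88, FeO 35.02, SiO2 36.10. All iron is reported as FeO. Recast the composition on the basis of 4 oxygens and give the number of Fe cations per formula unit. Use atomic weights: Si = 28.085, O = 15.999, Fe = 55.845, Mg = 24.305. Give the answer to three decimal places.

0.810 Fe apfu

MgO: 28.88/40.304 = 0.71655 mol → 0.71655 mol Mg, 0.71655 mol O.
FeO: 35.02/71.844 = 0.48745 mol → 0.48745 mol Fe, 0.48745 mol O.
SiO2: 36.10/60.083 = 0.60084 mol → 0.60084 mol Si, 1.20168 mol O.
Total oxygen = 2.40568 mol. Normalization factor = 4/2.40568 = 1.66273.
Fe per 4 O = 0.48745 × 1.66273 = 0.810.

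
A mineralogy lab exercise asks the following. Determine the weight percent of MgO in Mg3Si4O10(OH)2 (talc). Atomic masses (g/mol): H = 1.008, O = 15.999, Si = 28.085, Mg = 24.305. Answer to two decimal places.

31.88 wt%

Formula mass = 379.259 g/mol.
3 Mg → 3.0000 mol MgO per formula unit; M(MgO) = 40.304, so MgO mass = 120.912 g.
120.912/379.259 × 100 = 31.88 wt%.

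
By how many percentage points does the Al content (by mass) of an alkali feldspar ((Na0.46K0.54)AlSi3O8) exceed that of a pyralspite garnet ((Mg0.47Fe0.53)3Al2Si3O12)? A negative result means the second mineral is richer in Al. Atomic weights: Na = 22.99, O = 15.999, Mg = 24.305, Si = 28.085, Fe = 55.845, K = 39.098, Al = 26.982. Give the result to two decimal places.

Al in (Na0.46K0.54)AlSi3O8: molar mass 270.917 g/mol; 1×26.982 = 26.982 g → 9.96 wt%.
Al in (Mg0.47Fe0.53)3Al2Si3O12: molar mass 453.271 g/mol; 2×26.982 = 53.964 g → 11.91 wt%.
Difference = 9.96 − 11.91 = -1.95 percentage points.

-1.95 percentage points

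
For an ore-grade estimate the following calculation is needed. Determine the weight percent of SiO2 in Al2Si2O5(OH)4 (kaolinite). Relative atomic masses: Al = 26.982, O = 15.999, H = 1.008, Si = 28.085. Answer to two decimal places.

46.55 wt%

Molar mass of Al2Si2O5(OH)4 = 2·26.982 + 2·28.085 + 9·15.999 + 4·1.008 = 258.157 g/mol.
Each formula unit contains 2 Si, equivalent to 2/1 = 2.0000 mol SiO2.
M(SiO2) = 1×28.085 + 2×15.999 = 60.083 g/mol.
Mass of SiO2 per formula unit = 2.0000 × 60.083 = 120.166 g.
SiO2 wt% = 120.166 / 258.157 × 100 = 46.55%.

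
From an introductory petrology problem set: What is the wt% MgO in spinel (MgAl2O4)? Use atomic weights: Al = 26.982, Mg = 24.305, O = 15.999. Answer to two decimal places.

M(MgAl2O4) = 142.265 g/mol; M(MgO) = 40.304 g/mol.
Moles MgO per formula unit = 1 Mg ÷ 1 = 1.0000.
MgO fraction = (1.0000 × 40.304) / 142.265 = 40.304/142.265 = 0.2833.

28.33 wt%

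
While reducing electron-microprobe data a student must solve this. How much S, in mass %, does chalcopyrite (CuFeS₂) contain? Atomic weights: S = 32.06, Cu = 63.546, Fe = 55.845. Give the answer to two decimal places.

34.94 mass %

M(CuFeS₂) = 183.511 g/mol.
S contributes 2 × 32.06 = 64.120 g per mole.
64.120/183.511 = 0.3494 → 34.94%.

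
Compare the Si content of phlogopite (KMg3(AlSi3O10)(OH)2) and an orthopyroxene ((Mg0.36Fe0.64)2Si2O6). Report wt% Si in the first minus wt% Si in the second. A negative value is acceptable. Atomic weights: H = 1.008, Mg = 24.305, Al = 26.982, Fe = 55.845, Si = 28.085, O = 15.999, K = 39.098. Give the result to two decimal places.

-3.10 percentage points

Si in KMg3(AlSi3O10)(OH)2: molar mass 417.254 g/mol; 3×28.085 = 84.255 g → 20.19 wt%.
Si in (Mg0.36Fe0.64)2Si2O6: molar mass 241.145 g/mol; 2×28.085 = 56.170 g → 23.29 wt%.
Difference = 20.19 − 23.29 = -3.10 percentage points.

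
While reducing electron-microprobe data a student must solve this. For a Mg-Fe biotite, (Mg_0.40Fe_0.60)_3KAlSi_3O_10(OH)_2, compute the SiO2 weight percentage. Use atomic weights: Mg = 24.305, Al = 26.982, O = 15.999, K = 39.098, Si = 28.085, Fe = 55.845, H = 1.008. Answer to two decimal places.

38.03 wt%

Formula mass = 474.026 g/mol.
3 Si → 3.0000 mol SiO2 per formula unit; M(SiO2) = 60.083, so SiO2 mass = 180.249 g.
180.249/474.026 × 100 = 38.03 wt%.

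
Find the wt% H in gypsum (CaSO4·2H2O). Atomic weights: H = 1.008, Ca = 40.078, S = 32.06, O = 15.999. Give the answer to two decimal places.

Formula mass = 1×40.078 + 1×32.06 + 6×15.999 + 4×1.008 = 172.164 g/mol, of which 4.032 g is H.
So H makes up 4.032/172.164 = 0.0234 of the mass, i.e. 2.34%.

2.34 weight percent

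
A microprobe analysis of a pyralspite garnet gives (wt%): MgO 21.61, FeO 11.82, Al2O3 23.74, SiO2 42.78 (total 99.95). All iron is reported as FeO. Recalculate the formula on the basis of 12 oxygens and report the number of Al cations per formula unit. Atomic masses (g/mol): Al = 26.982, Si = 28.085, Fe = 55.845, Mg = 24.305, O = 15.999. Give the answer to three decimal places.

MgO: 21.61/40.304 = 0.53618 mol → 0.53618 mol Mg, 0.53618 mol O.
FeO: 11.82/71.844 = 0.16452 mol → 0.16452 mol Fe, 0.16452 mol O.
Al2O3: 23.74/101.961 = 0.23283 mol → 0.46566 mol Al, 0.69849 mol O.
SiO2: 42.78/60.083 = 0.71202 mol → 0.71202 mol Si, 1.42404 mol O.
Total oxygen = 2.82323 mol. Normalization factor = 12/2.82323 = 4.25045.
Al per 12 O = 0.46566 × 4.25045 = 1.979.

1.979 Al apfu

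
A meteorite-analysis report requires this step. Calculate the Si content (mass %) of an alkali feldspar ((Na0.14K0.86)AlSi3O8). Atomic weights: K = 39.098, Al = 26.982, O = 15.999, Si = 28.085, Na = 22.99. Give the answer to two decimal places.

30.52 mass %

M((Na0.14K0.86)AlSi3O8) = 276.072 g/mol.
Si contributes 3 × 28.085 = 84.255 g per mole.
84.255/276.072 = 0.3052 → 30.52%.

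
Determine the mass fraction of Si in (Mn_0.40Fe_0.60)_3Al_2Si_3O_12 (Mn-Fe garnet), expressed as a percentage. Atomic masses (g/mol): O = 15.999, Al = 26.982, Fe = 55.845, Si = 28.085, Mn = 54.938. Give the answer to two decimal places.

16.96 weight percent

Formula mass = 1.20×54.938 + 1.80×55.845 + 2×26.982 + 3×28.085 + 12×15.999 = 496.654 g/mol, of which 84.255 g is Si.
So Si makes up 84.255/496.654 = 0.1696 of the mass, i.e. 16.96%.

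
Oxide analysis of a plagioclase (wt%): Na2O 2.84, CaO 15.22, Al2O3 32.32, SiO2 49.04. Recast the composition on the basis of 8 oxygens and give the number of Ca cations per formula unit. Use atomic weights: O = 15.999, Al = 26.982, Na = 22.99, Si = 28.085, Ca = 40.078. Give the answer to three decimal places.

0.749 Ca apfu

Na2O (M=61.979): mol = 0.04582; Na = 0.09164, O = 0.04582.
CaO (M=56.077): mol = 0.27141; Ca = 0.27141, O = 0.27141.
Al2O3 (M=101.961): mol = 0.31698; Al = 0.63396, O = 0.95094.
SiO2 (M=60.083): mol = 0.81620; Si = 0.81620, O = 1.63240.
ΣO = 2.90057; factor = 8/ΣO = 2.75808.
Ca apfu = 0.27141 × 2.75808 = 0.749.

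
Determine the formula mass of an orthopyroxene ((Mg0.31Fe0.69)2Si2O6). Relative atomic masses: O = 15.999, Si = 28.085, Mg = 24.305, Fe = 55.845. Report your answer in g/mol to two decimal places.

244.30 g/mol

The formula mass is the sum 0.62×24.305 + 1.38×55.845 + 2×28.085 + 6×15.999.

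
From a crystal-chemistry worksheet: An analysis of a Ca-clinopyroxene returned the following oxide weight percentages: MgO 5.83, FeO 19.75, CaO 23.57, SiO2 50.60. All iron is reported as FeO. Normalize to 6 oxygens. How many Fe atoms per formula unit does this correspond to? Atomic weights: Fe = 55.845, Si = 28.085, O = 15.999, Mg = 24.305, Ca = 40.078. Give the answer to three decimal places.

5.83 wt% MgO ÷ 40.304 g/mol = 0.14465 mol, giving 0.14465 Mg and 0.14465 O.
19.75 wt% FeO ÷ 71.844 g/mol = 0.27490 mol, giving 0.27490 Fe and 0.27490 O.
23.57 wt% CaO ÷ 56.077 g/mol = 0.42031 mol, giving 0.42031 Ca and 0.42031 O.
50.60 wt% SiO2 ÷ 60.083 g/mol = 0.84217 mol, giving 0.84217 Si and 1.68434 O.
Oxygen sums to 2.52420; scaling by 6/2.52420 = 2.37699 puts the formula on 6 O.
Fe: 0.27490 × 2.37699 = 0.653 atoms per formula unit.

0.653 Fe apfu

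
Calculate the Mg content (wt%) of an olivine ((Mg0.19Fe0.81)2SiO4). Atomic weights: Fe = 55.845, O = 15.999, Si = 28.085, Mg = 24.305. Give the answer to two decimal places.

4.82 wt%

M((Mg0.19Fe0.81)2SiO4) = 191.786 g/mol.
Mg contributes 0.38 × 24.305 = 9.236 g per mole.
9.236/191.786 = 0.0482 → 4.82%.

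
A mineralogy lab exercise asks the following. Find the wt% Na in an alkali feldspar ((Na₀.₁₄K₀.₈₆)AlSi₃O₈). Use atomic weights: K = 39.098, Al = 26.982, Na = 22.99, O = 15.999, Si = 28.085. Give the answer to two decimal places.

M((Na₀.₁₄K₀.₈₆)AlSi₃O₈) = 276.072 g/mol.
Na contributes 0.14 × 22.99 = 3.219 g per mole.
3.219/276.072 = 0.0117 → 1.17%.

1.17 mass %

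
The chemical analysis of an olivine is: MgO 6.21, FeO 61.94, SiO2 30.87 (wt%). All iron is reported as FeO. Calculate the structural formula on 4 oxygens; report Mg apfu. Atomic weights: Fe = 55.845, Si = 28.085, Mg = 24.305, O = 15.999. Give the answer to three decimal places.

0.302 Mg apfu

MgO: 6.21/40.304 = 0.15408 mol → 0.15408 mol Mg, 0.15408 mol O.
FeO: 61.94/71.844 = 0.86215 mol → 0.86215 mol Fe, 0.86215 mol O.
SiO2: 30.87/60.083 = 0.51379 mol → 0.51379 mol Si, 1.02758 mol O.
Total oxygen = 2.04381 mol. Normalization factor = 4/2.04381 = 1.95713.
Mg per 4 O = 0.15408 × 1.95713 = 0.302.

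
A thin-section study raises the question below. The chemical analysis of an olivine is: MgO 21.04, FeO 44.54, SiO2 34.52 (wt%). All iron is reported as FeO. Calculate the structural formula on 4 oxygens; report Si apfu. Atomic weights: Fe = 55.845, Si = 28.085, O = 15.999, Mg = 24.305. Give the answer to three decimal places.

1.003 Si apfu

21.04 wt% MgO ÷ 40.304 g/mol = 0.52203 mol, giving 0.52203 Mg and 0.52203 O.
44.54 wt% FeO ÷ 71.844 g/mol = 0.61995 mol, giving 0.61995 Fe and 0.61995 O.
34.52 wt% SiO2 ÷ 60.083 g/mol = 0.57454 mol, giving 0.57454 Si and 1.14908 O.
Oxygen sums to 2.29106; scaling by 4/2.29106 = 1.74592 puts the formula on 4 O.
Si: 0.57454 × 1.74592 = 1.003 atoms per formula unit.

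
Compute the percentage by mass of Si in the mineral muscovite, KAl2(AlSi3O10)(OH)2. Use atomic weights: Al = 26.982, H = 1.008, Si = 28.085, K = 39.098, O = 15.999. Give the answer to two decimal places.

21.15 weight percent

Formula mass = 1×39.098 + 3×26.982 + 3×28.085 + 12×15.999 + 2×1.008 = 398.303 g/mol, of which 84.255 g is Si.
So Si makes up 84.255/398.303 = 0.2115 of the mass, i.e. 21.15%.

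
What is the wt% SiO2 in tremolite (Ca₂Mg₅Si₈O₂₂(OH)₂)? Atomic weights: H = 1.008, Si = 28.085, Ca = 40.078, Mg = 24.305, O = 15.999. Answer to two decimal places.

59.17 wt%

Molar mass of Ca₂Mg₅Si₈O₂₂(OH)₂ = 2×40.078 + 5×24.305 + 8×28.085 + 24×15.999 + 2×1.008 = 812.353 g/mol.
Each formula unit contains 8 Si, equivalent to 8/1 = 8.0000 mol SiO2.
M(SiO2) = 1×28.085 + 2×15.999 = 60.083 g/mol.
Mass of SiO2 per formula unit = 8.0000 × 60.083 = 480.664 g.
SiO2 wt% = 480.664 / 812.353 × 100 = 59.17%.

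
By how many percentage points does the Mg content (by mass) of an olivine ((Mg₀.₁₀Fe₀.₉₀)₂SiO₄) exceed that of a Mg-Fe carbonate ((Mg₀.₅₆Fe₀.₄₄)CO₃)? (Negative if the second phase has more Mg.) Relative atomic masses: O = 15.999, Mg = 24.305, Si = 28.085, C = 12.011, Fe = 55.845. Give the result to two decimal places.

-11.40 percentage points

First mineral: 4.861 g Mg in 197.463 g formula = 2.46 wt% Mg.
Second mineral: 13.611 g Mg in 98.191 g formula = 13.86 wt% Mg.
2.46% − 13.86% gives a difference of -11.40 percentage points.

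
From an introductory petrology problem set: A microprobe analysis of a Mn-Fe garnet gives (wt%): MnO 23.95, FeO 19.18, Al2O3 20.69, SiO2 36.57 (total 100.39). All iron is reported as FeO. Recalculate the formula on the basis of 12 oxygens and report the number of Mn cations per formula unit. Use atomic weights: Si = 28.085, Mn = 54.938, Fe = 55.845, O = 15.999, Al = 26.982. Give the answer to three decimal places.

1.667 Mn apfu

23.95 wt% MnO ÷ 70.937 g/mol = 0.33762 mol, giving 0.33762 Mn and 0.33762 O.
19.18 wt% FeO ÷ 71.844 g/mol = 0.26697 mol, giving 0.26697 Fe and 0.26697 O.
20.69 wt% Al2O3 ÷ 101.961 g/mol = 0.20292 mol, giving 0.40584 Al and 0.60876 O.
36.57 wt% SiO2 ÷ 60.083 g/mol = 0.60866 mol, giving 0.60866 Si and 1.21732 O.
Oxygen sums to 2.43067; scaling by 12/2.43067 = 4.93691 puts the formula on 12 O.
Mn: 0.33762 × 4.93691 = 1.667 atoms per formula unit.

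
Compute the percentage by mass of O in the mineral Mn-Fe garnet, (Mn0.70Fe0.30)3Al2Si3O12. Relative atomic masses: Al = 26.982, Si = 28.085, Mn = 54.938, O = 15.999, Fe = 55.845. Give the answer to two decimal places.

Formula mass = 2.10×54.938 + 0.90×55.845 + 2×26.982 + 3×28.085 + 12×15.999 = 495.837 g/mol, of which 191.988 g is O.
So O makes up 191.988/495.837 = 0.3872 of the mass, i.e. 38.72%.

38.72 mass %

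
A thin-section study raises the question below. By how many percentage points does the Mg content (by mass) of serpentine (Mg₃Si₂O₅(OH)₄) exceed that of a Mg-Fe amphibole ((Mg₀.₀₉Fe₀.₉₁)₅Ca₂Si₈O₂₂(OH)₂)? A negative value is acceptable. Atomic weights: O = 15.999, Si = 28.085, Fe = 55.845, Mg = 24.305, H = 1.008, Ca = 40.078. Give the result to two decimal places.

First mineral: 72.915 g Mg in 277.108 g formula = 26.31 wt% Mg.
Second mineral: 10.937 g Mg in 955.860 g formula = 1.14 wt% Mg.
26.31% − 1.14% gives a difference of 25.17 percentage points.

25.17 percentage points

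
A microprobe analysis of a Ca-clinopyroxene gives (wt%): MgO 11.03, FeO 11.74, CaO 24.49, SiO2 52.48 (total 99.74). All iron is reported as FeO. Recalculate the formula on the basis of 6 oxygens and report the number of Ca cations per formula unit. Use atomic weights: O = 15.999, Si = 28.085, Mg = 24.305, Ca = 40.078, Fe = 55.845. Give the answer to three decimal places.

MgO: 11.03/40.304 = 0.27367 mol → 0.27367 mol Mg, 0.27367 mol O.
FeO: 11.74/71.844 = 0.16341 mol → 0.16341 mol Fe, 0.16341 mol O.
CaO: 24.49/56.077 = 0.43672 mol → 0.43672 mol Ca, 0.43672 mol O.
SiO2: 52.48/60.083 = 0.87346 mol → 0.87346 mol Si, 1.74692 mol O.
Total oxygen = 2.62072 mol. Normalization factor = 6/2.62072 = 2.28945.
Ca per 6 O = 0.43672 × 2.28945 = 1.000.

1.000 Ca apfu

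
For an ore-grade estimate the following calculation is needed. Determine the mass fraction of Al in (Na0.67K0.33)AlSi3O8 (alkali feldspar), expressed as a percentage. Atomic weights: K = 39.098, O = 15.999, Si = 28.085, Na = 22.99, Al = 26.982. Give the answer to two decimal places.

M((Na0.67K0.33)AlSi3O8) = 267.535 g/mol.
Al contributes 1 × 26.982 = 26.982 g per mole.
26.982/267.535 = 0.1009 → 10.09%.

10.09 wt%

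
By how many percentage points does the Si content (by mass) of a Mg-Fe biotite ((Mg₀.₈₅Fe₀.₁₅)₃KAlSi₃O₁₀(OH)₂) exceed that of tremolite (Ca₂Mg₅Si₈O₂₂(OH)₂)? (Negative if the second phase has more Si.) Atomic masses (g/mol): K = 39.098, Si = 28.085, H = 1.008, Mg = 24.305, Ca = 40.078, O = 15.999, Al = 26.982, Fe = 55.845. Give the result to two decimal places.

Si in (Mg₀.₈₅Fe₀.₁₅)₃KAlSi₃O₁₀(OH)₂: molar mass 431.447 g/mol; 3×28.085 = 84.255 g → 19.53 wt%.
Si in Ca₂Mg₅Si₈O₂₂(OH)₂: molar mass 812.353 g/mol; 8×28.085 = 224.680 g → 27.66 wt%.
Difference = 19.53 − 27.66 = -8.13 percentage points.

-8.13 percentage points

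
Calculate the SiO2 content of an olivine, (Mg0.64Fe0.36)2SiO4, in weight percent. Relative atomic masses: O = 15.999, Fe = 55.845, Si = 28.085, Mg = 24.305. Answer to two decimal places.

Formula mass = 163.400 g/mol.
1 Si → 1.0000 mol SiO2 per formula unit; M(SiO2) = 60.083, so SiO2 mass = 60.083 g.
60.083/163.400 × 100 = 36.77 wt%.

36.77 wt%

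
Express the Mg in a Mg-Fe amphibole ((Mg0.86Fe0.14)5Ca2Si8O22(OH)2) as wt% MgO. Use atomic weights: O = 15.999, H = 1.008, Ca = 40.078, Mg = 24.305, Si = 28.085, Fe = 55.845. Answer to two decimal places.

Molar mass of (Mg0.86Fe0.14)5Ca2Si8O22(OH)2 = 4.30*24.305 + 0.70*55.845 + 2*40.078 + 8*28.085 + 24*15.999 + 2*1.008 = 834.431 g/mol.
Each formula unit contains 4.30 Mg, equivalent to 4.30/1 = 4.3000 mol MgO.
M(MgO) = 1×24.305 + 1×15.999 = 40.304 g/mol.
Mass of MgO per formula unit = 4.3000 × 40.304 = 173.307 g.
MgO wt% = 173.307 / 834.431 × 100 = 20.77%.

20.77 wt%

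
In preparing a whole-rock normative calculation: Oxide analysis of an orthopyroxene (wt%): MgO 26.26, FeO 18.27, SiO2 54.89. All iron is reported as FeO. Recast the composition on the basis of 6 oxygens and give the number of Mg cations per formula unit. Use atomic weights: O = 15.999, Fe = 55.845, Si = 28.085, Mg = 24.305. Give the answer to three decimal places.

MgO: 26.26/40.304 = 0.65155 mol → 0.65155 mol Mg, 0.65155 mol O.
FeO: 18.27/71.844 = 0.25430 mol → 0.25430 mol Fe, 0.25430 mol O.
SiO2: 54.89/60.083 = 0.91357 mol → 0.91357 mol Si, 1.82714 mol O.
Total oxygen = 2.73299 mol. Normalization factor = 6/2.73299 = 2.19540.
Mg per 6 O = 0.65155 × 2.19540 = 1.430.

1.430 Mg apfu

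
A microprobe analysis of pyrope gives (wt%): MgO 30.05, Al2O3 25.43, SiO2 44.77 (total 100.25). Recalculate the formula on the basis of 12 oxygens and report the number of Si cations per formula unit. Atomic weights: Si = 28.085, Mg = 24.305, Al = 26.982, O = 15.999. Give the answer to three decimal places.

2.996 Si apfu

30.05 wt% MgO ÷ 40.304 g/mol = 0.74558 mol, giving 0.74558 Mg and 0.74558 O.
25.43 wt% Al2O3 ÷ 101.961 g/mol = 0.24941 mol, giving 0.49882 Al and 0.74823 O.
44.77 wt% SiO2 ÷ 60.083 g/mol = 0.74514 mol, giving 0.74514 Si and 1.49028 O.
Oxygen sums to 2.98409; scaling by 12/2.98409 = 4.02133 puts the formula on 12 O.
Si: 0.74514 × 4.02133 = 2.996 atoms per formula unit.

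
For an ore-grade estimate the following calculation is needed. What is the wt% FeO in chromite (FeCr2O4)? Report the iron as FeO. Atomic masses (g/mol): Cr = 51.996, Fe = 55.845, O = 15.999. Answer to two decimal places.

32.10 wt%

Formula mass = 223.833 g/mol.
1 Fe → 1.0000 mol FeO per formula unit; M(FeO) = 71.844, so FeO mass = 71.844 g.
71.844/223.833 × 100 = 32.10 wt%.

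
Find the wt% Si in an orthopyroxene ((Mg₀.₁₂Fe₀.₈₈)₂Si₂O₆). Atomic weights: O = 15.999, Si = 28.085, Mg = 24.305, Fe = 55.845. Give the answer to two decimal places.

Molar mass of (Mg₀.₁₂Fe₀.₈₈)₂Si₂O₆: 0.24*24.305 + 1.76*55.845 + 2*28.085 + 6*15.999 = 256.284 g/mol.
Mass of Si per formula unit: 2 × 28.085 = 56.170 g.
Weight fraction Si = 56.170 / 256.284 = 0.2192.

21.92 mass %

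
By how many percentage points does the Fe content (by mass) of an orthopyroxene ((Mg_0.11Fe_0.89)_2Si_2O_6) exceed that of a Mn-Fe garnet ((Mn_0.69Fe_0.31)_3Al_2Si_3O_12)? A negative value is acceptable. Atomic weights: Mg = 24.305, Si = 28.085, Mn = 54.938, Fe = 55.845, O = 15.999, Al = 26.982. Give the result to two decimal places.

28.22 percentage points

Fe in (Mg_0.11Fe_0.89)_2Si_2O_6: molar mass 256.915 g/mol; 1.78×55.845 = 99.404 g → 38.69 wt%.
Fe in (Mn_0.69Fe_0.31)_3Al_2Si_3O_12: molar mass 495.865 g/mol; 0.93×55.845 = 51.936 g → 10.47 wt%.
Difference = 38.69 − 10.47 = 28.22 percentage points.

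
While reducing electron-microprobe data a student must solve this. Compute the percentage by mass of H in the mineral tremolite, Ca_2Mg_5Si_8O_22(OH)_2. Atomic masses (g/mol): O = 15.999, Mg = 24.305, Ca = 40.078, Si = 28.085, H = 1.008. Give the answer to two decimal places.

Formula mass = 2*40.078 + 5*24.305 + 8*28.085 + 24*15.999 + 2*1.008 = 812.353 g/mol, of which 2.016 g is H.
So H makes up 2.016/812.353 = 0.0025 of the mass, i.e. 0.25%.

0.25 mass %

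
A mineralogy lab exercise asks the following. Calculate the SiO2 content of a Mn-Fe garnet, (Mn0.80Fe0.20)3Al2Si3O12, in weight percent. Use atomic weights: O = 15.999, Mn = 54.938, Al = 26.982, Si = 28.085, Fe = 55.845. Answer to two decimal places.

36.37 wt%

Formula mass = 495.565 g/mol.
3 Si → 3.0000 mol SiO2 per formula unit; M(SiO2) = 60.083, so SiO2 mass = 180.249 g.
180.249/495.565 × 100 = 36.37 wt%.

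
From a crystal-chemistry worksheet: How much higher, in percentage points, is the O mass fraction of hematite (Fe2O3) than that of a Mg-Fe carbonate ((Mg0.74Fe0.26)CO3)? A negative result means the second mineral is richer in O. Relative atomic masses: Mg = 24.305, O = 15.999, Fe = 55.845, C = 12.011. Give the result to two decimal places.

First mineral: 47.997 g O in 159.687 g formula = 30.06 wt% O.
Second mineral: 47.997 g O in 92.513 g formula = 51.88 wt% O.
30.06% − 51.88% gives a difference of -21.82 percentage points.

-21.82 percentage points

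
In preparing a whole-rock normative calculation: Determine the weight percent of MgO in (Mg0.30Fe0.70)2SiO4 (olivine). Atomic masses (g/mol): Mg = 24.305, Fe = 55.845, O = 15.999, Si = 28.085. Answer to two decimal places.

13.08 wt%

Formula mass = 184.847 g/mol.
0.60 Mg → 0.6000 mol MgO per formula unit; M(MgO) = 40.304, so MgO mass = 24.182 g.
24.182/184.847 × 100 = 13.08 wt%.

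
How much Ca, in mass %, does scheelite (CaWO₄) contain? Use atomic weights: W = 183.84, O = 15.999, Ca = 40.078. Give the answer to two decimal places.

13.92 mass %

Molar mass of CaWO₄: 1*40.078 + 1*183.84 + 4*15.999 = 287.914 g/mol.
Mass of Ca per formula unit: 1 × 40.078 = 40.078 g.
Weight fraction Ca = 40.078 / 287.914 = 0.1392.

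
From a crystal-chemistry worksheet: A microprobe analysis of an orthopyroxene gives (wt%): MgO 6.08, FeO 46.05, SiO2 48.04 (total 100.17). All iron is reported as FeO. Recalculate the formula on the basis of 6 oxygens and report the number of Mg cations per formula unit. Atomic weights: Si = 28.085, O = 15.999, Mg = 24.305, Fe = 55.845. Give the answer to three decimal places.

6.08 wt% MgO ÷ 40.304 g/mol = 0.15085 mol, giving 0.15085 Mg and 0.15085 O.
46.05 wt% FeO ÷ 71.844 g/mol = 0.64097 mol, giving 0.64097 Fe and 0.64097 O.
48.04 wt% SiO2 ÷ 60.083 g/mol = 0.79956 mol, giving 0.79956 Si and 1.59912 O.
Oxygen sums to 2.39094; scaling by 6/2.39094 = 2.50947 puts the formula on 6 O.
Mg: 0.15085 × 2.50947 = 0.379 atoms per formula unit.

0.379 Mg apfu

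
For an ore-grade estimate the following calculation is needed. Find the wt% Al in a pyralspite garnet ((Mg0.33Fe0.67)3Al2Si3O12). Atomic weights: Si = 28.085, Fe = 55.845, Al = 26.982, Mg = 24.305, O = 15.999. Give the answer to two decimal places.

11.57 weight percent

Formula mass = 0.99×24.305 + 2.01×55.845 + 2×26.982 + 3×28.085 + 12×15.999 = 466.517 g/mol, of which 53.964 g is Al.
So Al makes up 53.964/466.517 = 0.1157 of the mass, i.e. 11.57%.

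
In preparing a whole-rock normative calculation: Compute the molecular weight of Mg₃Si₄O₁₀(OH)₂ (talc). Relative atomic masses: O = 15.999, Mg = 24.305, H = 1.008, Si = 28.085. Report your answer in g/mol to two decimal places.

The formula mass is the sum 3·24.305 + 4·28.085 + 12·15.999 + 2·1.008.

379.26 g/mol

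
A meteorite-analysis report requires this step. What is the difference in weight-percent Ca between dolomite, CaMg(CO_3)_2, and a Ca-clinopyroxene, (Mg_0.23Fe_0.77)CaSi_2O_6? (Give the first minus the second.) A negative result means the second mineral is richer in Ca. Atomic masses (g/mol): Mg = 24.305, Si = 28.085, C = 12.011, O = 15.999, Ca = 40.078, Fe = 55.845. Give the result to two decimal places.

5.09 percentage points

Ca in CaMg(CO_3)_2: molar mass 184.399 g/mol; 1×40.078 = 40.078 g → 21.73 wt%.
Ca in (Mg_0.23Fe_0.77)CaSi_2O_6: molar mass 240.833 g/mol; 1×40.078 = 40.078 g → 16.64 wt%.
Difference = 21.73 − 16.64 = 5.09 percentage points.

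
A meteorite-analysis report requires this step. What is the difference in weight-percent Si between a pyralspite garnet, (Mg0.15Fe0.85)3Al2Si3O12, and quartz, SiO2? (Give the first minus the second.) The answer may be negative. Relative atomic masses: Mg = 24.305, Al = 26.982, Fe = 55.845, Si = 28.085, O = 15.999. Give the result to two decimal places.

-29.32 percentage points

Si in (Mg0.15Fe0.85)3Al2Si3O12: molar mass 483.549 g/mol; 3×28.085 = 84.255 g → 17.42 wt%.
Si in SiO2: molar mass 60.083 g/mol; 1×28.085 = 28.085 g → 46.74 wt%.
Difference = 17.42 − 46.74 = -29.32 percentage points.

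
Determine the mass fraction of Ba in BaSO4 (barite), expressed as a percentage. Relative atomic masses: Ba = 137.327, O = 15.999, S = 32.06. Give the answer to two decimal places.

58.84 wt%

Molar mass of BaSO4: 1×137.327 + 1×32.06 + 4×15.999 = 233.383 g/mol.
Mass of Ba per formula unit: 1 × 137.327 = 137.327 g.
Weight fraction Ba = 137.327 / 233.383 = 0.5884.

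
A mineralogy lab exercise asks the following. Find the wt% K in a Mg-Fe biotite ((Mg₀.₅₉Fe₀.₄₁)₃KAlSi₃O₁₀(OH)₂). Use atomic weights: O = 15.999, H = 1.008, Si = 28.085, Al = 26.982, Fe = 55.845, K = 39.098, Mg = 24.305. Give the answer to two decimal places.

8.57 wt%

M((Mg₀.₅₉Fe₀.₄₁)₃KAlSi₃O₁₀(OH)₂) = 456.048 g/mol.
K contributes 1 × 39.098 = 39.098 g per mole.
39.098/456.048 = 0.0857 → 8.57%.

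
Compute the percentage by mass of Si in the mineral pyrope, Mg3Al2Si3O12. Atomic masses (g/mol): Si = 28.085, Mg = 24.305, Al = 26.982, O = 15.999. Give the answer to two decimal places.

M(Mg3Al2Si3O12) = 403.122 g/mol.
Si contributes 3 × 28.085 = 84.255 g per mole.
84.255/403.122 = 0.2090 → 20.90%.

20.90 wt%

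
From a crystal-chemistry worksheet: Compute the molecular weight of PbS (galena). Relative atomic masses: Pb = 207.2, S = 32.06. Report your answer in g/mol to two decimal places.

Pb: 1 × 207.2 = 207.2000
S: 1 × 32.06 = 32.0600
Summing the contributions gives the formula mass.

239.26 g/mol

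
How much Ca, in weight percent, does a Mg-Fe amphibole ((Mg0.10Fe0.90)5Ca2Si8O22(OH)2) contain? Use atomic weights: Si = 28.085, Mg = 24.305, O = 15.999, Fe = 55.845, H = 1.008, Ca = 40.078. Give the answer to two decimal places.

8.40 weight percent

Formula mass = 0.50×24.305 + 4.50×55.845 + 2×40.078 + 8×28.085 + 24×15.999 + 2×1.008 = 954.283 g/mol, of which 80.156 g is Ca.
So Ca makes up 80.156/954.283 = 0.0840 of the mass, i.e. 8.40%.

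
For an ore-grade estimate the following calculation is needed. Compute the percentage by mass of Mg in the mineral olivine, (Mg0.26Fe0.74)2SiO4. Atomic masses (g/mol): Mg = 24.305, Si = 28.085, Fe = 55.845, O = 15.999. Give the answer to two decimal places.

Molar mass of (Mg0.26Fe0.74)2SiO4: 0.52·24.305 + 1.48·55.845 + 1·28.085 + 4·15.999 = 187.370 g/mol.
Mass of Mg per formula unit: 0.52 × 24.305 = 12.639 g.
Weight fraction Mg = 12.639 / 187.370 = 0.0675.

6.75 wt%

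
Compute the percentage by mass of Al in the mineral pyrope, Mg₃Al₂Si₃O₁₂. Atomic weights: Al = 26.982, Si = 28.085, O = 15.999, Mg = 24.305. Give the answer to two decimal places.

M(Mg₃Al₂Si₃O₁₂) = 403.122 g/mol.
Al contributes 2 × 26.982 = 53.964 g per mole.
53.964/403.122 = 0.1339 → 13.39%.

13.39 weight percent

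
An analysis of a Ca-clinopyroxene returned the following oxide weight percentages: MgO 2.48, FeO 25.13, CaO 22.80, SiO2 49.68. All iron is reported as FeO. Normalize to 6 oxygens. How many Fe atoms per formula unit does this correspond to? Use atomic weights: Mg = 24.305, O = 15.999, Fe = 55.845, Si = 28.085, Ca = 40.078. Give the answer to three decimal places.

0.849 Fe apfu

MgO (M=40.304): mol = 0.06153; Mg = 0.06153, O = 0.06153.
FeO (M=71.844): mol = 0.34979; Fe = 0.34979, O = 0.34979.
CaO (M=56.077): mol = 0.40658; Ca = 0.40658, O = 0.40658.
SiO2 (M=60.083): mol = 0.82686; Si = 0.82686, O = 1.65372.
ΣO = 2.47162; factor = 6/ΣO = 2.42756.
Fe apfu = 0.34979 × 2.42756 = 0.849.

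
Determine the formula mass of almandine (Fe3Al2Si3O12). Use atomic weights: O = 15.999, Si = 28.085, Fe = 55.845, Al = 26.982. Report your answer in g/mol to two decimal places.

497.74 g/mol

M = 3*55.845 + 2*26.982 + 3*28.085 + 12*15.999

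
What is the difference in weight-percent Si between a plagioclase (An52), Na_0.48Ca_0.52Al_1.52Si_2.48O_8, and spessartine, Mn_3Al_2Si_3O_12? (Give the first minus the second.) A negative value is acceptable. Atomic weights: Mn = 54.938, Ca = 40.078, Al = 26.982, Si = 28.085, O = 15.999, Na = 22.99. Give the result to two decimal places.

8.73 percentage points

First mineral: 69.651 g Si in 270.531 g formula = 25.75 wt% Si.
Second mineral: 84.255 g Si in 495.021 g formula = 17.02 wt% Si.
25.75% − 17.02% gives a difference of 8.73 percentage points.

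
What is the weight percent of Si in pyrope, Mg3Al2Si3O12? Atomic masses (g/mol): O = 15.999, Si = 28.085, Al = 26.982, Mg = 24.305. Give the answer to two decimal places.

Formula mass = 3*24.305 + 2*26.982 + 3*28.085 + 12*15.999 = 403.122 g/mol, of which 84.255 g is Si.
So Si makes up 84.255/403.122 = 0.2090 of the mass, i.e. 20.90%.

20.90 weight percent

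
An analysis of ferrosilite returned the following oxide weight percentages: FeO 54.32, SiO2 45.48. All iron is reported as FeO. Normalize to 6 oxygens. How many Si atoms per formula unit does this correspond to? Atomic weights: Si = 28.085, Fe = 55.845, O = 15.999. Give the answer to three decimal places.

FeO (M=71.844): mol = 0.75608; Fe = 0.75608, O = 0.75608.
SiO2 (M=60.083): mol = 0.75695; Si = 0.75695, O = 1.51390.
ΣO = 2.26998; factor = 6/ΣO = 2.64320.
Si apfu = 0.75695 × 2.64320 = 2.001.

2.001 Si apfu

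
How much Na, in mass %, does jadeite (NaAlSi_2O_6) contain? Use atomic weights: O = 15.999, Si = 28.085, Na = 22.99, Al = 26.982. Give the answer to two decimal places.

11.37 mass %

Formula mass = 1*22.99 + 1*26.982 + 2*28.085 + 6*15.999 = 202.136 g/mol, of which 22.990 g is Na.
So Na makes up 22.990/202.136 = 0.1137 of the mass, i.e. 11.37%.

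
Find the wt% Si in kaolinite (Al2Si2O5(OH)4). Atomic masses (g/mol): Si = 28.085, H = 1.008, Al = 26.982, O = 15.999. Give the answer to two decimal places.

21.76 weight percent

Formula mass = 2*26.982 + 2*28.085 + 9*15.999 + 4*1.008 = 258.157 g/mol, of which 56.170 g is Si.
So Si makes up 56.170/258.157 = 0.2176 of the mass, i.e. 21.76%.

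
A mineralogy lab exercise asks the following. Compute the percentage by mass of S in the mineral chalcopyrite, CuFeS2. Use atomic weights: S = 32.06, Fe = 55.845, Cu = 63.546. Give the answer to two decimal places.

M(CuFeS2) = 183.511 g/mol.
S contributes 2 × 32.06 = 64.120 g per mole.
64.120/183.511 = 0.3494 → 34.94%.

34.94 wt%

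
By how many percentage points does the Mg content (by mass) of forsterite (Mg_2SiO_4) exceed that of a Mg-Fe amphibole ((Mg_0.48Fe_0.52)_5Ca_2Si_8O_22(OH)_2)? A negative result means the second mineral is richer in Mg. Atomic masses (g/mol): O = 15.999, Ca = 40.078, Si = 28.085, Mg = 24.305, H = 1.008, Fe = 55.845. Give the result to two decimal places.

28.03 percentage points

Mg in Mg_2SiO_4: molar mass 140.691 g/mol; 2×24.305 = 48.610 g → 34.55 wt%.
Mg in (Mg_0.48Fe_0.52)_5Ca_2Si_8O_22(OH)_2: molar mass 894.357 g/mol; 2.40×24.305 = 58.332 g → 6.52 wt%.
Difference = 34.55 − 6.52 = 28.03 percentage points.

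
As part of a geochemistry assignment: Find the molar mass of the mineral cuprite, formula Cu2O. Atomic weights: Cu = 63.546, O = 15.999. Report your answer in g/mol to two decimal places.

The formula mass is the sum 2·63.546 + 1·15.999.

143.09 g/mol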